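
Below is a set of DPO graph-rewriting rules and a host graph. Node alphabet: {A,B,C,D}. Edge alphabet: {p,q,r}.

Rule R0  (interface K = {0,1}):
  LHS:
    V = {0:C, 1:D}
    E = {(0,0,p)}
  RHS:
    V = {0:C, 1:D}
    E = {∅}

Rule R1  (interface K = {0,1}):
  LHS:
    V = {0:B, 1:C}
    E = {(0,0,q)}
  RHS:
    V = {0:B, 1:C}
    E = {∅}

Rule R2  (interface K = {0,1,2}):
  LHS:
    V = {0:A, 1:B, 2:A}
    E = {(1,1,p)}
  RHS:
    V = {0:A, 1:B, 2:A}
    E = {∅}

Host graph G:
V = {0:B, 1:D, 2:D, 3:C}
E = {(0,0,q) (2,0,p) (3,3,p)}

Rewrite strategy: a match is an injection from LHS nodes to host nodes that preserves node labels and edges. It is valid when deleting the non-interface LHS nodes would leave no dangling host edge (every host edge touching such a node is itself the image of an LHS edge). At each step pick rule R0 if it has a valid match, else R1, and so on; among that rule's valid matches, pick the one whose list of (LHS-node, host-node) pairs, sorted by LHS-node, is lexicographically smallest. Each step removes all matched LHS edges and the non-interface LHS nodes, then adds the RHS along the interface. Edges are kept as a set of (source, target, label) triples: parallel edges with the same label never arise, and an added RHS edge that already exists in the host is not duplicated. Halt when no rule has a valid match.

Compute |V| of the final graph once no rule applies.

Answer: 4

Rewrite trace:
[0] host  ⇒  4 nodes, 3 edges  {0-q->0 2-p->0 3-p->3}
[1] R0 @ {0↦3, 1↦1}  ⇒  4 nodes, 2 edges  {0-q->0 2-p->0}
[2] R1 @ {0↦0, 1↦3}  ⇒  4 nodes, 1 edges  {2-p->0}
final graph: no rule applies after step 2
NF nodes: {0:B, 1:D, 2:D, 3:C}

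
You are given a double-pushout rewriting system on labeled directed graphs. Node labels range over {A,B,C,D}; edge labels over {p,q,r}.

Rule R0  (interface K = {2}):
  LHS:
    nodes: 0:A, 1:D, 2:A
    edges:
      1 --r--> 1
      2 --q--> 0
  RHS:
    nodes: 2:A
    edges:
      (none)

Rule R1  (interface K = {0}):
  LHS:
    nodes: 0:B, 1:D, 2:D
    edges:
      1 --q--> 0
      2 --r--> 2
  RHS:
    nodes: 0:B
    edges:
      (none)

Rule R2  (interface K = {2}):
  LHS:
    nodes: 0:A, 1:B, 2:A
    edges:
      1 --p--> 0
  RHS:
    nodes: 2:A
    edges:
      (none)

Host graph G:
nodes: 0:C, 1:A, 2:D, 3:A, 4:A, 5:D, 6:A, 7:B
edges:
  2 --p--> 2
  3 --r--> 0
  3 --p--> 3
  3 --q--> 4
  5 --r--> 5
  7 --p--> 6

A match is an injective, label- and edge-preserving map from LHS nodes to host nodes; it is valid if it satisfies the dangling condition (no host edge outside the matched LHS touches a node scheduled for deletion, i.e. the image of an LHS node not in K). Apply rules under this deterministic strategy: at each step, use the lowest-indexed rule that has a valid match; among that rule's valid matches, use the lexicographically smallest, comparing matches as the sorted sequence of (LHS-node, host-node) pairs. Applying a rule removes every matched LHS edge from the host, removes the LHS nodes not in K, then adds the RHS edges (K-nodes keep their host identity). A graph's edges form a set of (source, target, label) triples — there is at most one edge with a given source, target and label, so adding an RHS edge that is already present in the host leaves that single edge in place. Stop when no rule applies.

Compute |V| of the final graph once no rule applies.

[0] host  ⇒  8 nodes, 6 edges  {2-p->2 3-r->0 3-p->3 3-q->4 5-r->5 7-p->6}
[1] R0 @ {0↦4, 1↦5, 2↦3}  ⇒  6 nodes, 4 edges  {2-p->2 3-r->0 3-p->3 7-p->6}
[2] R2 @ {0↦6, 1↦7, 2↦1}  ⇒  4 nodes, 3 edges  {2-p->2 3-r->0 3-p->3}
halt: no rule applies after step 2
NF nodes: {0:C, 1:A, 2:D, 3:A}

Answer: 4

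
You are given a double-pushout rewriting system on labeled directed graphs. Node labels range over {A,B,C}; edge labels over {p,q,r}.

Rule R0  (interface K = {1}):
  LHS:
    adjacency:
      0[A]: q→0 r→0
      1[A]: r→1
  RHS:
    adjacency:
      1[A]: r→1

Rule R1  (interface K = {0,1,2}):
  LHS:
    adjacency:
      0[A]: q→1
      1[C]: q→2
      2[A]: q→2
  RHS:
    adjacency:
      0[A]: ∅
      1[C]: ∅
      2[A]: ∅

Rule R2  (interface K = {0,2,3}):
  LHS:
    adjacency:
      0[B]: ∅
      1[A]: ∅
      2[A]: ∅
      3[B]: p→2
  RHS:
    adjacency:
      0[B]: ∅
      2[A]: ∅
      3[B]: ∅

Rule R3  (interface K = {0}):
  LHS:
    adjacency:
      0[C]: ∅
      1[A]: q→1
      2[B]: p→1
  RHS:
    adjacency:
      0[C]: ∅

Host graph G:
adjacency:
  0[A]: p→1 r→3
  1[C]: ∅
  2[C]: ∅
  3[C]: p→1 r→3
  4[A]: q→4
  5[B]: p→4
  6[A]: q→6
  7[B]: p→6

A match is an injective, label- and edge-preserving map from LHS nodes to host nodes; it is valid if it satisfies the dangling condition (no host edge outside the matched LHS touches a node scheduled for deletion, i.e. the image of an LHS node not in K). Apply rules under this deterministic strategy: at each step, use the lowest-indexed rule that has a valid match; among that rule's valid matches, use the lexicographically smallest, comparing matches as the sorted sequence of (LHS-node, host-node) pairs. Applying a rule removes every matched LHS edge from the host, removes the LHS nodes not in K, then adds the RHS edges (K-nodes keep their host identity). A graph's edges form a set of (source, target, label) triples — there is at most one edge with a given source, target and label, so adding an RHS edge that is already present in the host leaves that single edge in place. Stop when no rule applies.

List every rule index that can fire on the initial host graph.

Answer: [R3]

Derivation:
R0: no valid match — LHS pattern not found
R1: no valid match — LHS pattern not found
R2: no valid match — 4 raw matches, all fail dangling condition
R3: 6 valid matches — {0↦1, 1↦4, 2↦5}, {0↦1, 1↦6, 2↦7}, {0↦2, 1↦4, 2↦5} (+3 more)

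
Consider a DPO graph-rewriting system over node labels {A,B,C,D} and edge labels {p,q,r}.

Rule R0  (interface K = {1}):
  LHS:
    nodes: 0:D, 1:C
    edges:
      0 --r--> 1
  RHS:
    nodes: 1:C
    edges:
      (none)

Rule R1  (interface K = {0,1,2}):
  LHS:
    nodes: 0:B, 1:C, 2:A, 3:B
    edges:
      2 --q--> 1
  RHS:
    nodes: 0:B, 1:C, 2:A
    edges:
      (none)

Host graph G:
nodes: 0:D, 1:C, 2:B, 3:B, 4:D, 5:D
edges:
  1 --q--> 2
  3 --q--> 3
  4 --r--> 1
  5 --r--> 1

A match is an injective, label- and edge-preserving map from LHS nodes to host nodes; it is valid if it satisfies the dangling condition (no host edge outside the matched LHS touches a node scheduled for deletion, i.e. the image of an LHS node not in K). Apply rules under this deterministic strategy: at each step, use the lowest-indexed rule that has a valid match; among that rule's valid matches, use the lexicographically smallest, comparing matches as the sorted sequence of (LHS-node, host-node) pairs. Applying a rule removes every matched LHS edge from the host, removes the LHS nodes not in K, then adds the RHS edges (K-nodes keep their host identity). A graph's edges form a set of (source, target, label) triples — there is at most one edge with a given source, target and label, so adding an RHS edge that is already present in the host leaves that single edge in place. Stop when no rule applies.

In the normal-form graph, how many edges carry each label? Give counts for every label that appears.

initial: |V|=6 |E|=4  E = 1-q->2 3-q->3 4-r->1 5-r->1
step 1: apply R0 at {0↦4, 1↦1}  → |V|=5 |E|=3  E = 1-q->2 3-q->3 5-r->1
step 2: apply R0 at {0↦5, 1↦1}  → |V|=4 |E|=2  E = 1-q->2 3-q->3
halt: no rule applies after step 2
NF edges: [(1, 2, 'q'), (3, 3, 'q')]

Answer: q:2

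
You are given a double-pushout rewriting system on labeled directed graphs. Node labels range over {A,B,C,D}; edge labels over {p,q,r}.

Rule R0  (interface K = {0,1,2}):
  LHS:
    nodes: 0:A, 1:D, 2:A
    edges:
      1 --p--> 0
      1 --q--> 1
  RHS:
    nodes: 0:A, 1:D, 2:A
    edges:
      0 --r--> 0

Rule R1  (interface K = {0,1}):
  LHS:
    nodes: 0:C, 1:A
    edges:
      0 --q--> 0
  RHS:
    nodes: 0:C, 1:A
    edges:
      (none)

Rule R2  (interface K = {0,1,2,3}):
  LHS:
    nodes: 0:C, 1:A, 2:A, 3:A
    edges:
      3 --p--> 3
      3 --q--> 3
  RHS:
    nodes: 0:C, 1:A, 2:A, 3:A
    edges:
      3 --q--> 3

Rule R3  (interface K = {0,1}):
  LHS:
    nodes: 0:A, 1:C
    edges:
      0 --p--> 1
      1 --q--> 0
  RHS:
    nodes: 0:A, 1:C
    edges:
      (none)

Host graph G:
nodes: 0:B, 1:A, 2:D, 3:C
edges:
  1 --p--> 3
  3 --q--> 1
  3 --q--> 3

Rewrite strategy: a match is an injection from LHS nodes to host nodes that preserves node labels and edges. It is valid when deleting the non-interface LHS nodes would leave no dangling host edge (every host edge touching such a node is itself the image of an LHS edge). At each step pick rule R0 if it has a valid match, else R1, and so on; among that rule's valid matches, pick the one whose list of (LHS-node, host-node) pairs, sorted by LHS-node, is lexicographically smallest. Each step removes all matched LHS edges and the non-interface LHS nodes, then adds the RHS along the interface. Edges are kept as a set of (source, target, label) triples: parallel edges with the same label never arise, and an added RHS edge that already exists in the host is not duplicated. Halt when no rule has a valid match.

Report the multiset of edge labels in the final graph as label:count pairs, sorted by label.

start.  V:4 E:3  edges: 1-p->3 3-q->1 3-q->3
1. fire R1 via {0↦3, 1↦1}  →  V:4 E:2  edges: 1-p->3 3-q->1
2. fire R3 via {0↦1, 1↦3}  →  V:4 E:0  edges: ∅
halt: no rule applies after step 2
NF edges: []

Answer: (no edges)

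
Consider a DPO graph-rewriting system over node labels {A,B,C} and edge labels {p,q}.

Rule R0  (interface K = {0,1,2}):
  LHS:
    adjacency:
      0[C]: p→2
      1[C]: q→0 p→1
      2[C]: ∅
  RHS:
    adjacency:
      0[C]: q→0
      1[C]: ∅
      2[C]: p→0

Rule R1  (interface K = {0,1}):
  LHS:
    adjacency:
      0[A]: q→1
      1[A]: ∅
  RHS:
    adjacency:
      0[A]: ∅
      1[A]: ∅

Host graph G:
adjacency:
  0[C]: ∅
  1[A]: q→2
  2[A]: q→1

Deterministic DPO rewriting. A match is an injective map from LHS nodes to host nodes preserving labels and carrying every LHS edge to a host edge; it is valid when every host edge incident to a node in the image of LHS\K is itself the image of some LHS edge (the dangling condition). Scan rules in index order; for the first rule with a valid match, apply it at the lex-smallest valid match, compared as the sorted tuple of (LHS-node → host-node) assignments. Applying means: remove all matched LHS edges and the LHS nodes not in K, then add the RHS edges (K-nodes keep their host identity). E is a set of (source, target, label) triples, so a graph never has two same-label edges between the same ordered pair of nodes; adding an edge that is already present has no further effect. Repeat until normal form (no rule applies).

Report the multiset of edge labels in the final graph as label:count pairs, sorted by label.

initial: |V|=3 |E|=2  E = 1-q->2 2-q->1
step 1: apply R1 at {0↦1, 1↦2}  → |V|=3 |E|=1  E = 2-q->1
step 2: apply R1 at {0↦2, 1↦1}  → |V|=3 |E|=0  E = ∅
final graph: no rule applies after step 2
NF edges: []

Answer: (no edges)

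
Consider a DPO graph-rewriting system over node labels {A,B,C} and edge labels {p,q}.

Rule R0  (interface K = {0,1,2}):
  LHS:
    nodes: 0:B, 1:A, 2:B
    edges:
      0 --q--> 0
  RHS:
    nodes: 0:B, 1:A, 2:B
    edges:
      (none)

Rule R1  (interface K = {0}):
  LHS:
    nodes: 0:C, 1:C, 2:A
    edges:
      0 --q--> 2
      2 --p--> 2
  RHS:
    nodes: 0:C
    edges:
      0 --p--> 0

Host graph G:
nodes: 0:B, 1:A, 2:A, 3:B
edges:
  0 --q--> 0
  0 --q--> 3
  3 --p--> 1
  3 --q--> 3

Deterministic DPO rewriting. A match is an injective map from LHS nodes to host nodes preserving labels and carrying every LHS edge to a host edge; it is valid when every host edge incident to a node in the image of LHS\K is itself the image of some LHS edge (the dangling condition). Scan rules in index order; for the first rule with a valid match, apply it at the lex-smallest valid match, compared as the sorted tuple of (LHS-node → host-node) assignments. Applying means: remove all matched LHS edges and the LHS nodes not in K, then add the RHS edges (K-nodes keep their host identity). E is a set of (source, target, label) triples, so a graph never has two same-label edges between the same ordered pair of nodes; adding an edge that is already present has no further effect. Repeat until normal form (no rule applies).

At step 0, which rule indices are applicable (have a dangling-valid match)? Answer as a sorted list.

R0: 4 valid matches — {0↦0, 1↦1, 2↦3}, {0↦0, 1↦2, 2↦3}, {0↦3, 1↦1, 2↦0} (+1 more)
R1: no valid match — LHS pattern not found

Answer: [R0]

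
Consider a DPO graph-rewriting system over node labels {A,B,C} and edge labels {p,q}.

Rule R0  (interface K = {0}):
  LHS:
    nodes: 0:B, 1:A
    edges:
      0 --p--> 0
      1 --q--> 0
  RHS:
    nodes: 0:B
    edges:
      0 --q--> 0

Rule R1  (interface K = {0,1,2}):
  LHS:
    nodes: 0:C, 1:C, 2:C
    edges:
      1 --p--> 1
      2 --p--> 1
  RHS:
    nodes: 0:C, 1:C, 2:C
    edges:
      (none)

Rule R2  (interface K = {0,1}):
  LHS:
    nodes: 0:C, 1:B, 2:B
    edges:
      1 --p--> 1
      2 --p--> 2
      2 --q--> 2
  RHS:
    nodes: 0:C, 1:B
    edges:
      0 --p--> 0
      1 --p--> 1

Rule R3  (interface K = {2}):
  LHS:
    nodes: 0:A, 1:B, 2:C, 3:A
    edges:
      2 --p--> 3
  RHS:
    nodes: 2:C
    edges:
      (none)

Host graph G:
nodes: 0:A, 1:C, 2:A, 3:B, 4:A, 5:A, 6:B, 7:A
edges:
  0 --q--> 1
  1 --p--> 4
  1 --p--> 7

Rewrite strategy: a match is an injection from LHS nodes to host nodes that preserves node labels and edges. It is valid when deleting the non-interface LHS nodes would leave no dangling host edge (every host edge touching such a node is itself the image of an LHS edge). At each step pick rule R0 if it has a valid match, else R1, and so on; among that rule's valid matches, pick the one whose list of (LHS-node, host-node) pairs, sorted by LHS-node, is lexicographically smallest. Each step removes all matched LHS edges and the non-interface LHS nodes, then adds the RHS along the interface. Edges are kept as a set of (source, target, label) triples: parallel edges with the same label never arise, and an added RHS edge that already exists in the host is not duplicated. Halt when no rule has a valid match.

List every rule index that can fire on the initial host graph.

R0: no valid match — LHS pattern not found
R1: no valid match — LHS pattern not found
R2: no valid match — LHS pattern not found
R3: 8 valid matches — {0↦2, 1↦3, 2↦1, 3↦4}, {0↦2, 1↦3, 2↦1, 3↦7}, {0↦2, 1↦6, 2↦1, 3↦4} (+5 more)

Answer: [R3]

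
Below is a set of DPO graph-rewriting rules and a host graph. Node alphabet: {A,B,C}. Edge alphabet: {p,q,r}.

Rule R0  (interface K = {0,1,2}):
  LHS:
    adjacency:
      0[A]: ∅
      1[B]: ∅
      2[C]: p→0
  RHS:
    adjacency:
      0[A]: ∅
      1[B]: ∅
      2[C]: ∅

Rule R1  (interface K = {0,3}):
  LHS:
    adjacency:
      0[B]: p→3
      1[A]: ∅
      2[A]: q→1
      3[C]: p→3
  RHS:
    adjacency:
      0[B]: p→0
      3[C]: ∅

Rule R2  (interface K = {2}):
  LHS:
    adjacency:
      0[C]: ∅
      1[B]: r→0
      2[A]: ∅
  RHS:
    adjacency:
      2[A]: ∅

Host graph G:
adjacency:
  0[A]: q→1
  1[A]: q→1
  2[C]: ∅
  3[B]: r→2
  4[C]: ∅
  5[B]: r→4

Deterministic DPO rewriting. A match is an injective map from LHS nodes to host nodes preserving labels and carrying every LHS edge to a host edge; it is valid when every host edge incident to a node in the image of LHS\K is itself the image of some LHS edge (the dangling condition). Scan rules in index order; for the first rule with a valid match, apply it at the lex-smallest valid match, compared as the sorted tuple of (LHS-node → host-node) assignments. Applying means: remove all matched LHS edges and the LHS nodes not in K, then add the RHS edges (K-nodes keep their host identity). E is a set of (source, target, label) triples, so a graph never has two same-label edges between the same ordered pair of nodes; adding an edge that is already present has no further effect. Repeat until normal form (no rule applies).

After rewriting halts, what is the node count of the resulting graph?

Answer: 2

Derivation:
start.  V:6 E:4  edges: 0-q->1 1-q->1 3-r->2 5-r->4
1. fire R2 via {0↦2, 1↦3, 2↦0}  →  V:4 E:3  edges: 0-q->1 1-q->1 5-r->4
2. fire R2 via {0↦4, 1↦5, 2↦0}  →  V:2 E:2  edges: 0-q->1 1-q->1
normal form: no rule applies after step 2
NF nodes: {0:A, 1:A}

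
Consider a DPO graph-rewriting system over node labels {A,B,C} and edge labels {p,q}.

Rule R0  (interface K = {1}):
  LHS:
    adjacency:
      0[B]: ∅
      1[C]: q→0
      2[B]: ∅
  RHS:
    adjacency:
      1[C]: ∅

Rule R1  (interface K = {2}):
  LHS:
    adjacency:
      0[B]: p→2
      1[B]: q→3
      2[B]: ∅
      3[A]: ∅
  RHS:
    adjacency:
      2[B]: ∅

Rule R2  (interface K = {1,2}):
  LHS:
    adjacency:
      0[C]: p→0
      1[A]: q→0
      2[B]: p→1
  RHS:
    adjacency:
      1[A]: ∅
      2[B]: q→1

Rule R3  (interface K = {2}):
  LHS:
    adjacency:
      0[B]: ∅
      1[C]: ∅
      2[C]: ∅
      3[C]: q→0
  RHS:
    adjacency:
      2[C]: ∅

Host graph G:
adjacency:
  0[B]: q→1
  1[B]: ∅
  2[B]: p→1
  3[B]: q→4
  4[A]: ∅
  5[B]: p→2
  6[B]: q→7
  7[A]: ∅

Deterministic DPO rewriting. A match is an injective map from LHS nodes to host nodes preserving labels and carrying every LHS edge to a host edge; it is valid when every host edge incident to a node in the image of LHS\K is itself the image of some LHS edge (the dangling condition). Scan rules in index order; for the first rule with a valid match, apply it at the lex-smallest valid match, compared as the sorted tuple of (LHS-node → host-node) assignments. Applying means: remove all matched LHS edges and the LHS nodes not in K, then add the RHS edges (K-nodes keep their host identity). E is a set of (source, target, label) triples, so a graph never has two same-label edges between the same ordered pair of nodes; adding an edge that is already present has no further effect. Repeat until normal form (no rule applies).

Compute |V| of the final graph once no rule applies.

initial: |V|=8 |E|=5  E = 0-q->1 2-p->1 3-q->4 5-p->2 6-q->7
step 1: apply R1 at {0↦5, 1↦3, 2↦2, 3↦4}  → |V|=5 |E|=3  E = 0-q->1 2-p->1 6-q->7
step 2: apply R1 at {0↦2, 1↦6, 2↦1, 3↦7}  → |V|=2 |E|=1  E = 0-q->1
normal form: no rule applies after step 2
NF nodes: {0:B, 1:B}

Answer: 2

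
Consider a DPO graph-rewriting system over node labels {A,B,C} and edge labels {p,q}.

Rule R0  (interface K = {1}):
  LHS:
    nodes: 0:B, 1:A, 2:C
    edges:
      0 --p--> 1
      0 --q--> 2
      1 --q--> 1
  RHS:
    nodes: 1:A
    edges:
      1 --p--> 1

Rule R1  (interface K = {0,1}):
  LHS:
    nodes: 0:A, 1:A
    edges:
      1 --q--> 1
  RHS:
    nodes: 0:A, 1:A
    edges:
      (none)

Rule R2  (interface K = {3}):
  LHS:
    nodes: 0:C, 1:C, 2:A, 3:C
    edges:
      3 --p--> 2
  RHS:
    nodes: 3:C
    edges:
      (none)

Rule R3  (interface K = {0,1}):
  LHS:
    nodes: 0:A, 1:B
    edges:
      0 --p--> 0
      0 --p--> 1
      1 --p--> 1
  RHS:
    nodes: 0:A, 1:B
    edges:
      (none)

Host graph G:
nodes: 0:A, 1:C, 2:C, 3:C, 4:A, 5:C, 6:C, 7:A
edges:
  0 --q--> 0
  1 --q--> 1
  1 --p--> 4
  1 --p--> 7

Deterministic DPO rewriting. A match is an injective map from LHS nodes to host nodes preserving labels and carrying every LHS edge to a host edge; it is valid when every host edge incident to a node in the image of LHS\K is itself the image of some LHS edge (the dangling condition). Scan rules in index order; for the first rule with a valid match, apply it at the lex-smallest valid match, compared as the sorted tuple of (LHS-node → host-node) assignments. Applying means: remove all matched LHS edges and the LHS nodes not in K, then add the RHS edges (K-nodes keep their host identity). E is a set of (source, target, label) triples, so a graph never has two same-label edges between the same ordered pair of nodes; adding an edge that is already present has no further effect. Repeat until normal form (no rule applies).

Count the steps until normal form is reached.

[0] host  ⇒  8 nodes, 4 edges  {0-q->0 1-q->1 1-p->4 1-p->7}
[1] R1 @ {0↦4, 1↦0}  ⇒  8 nodes, 3 edges  {1-q->1 1-p->4 1-p->7}
[2] R2 @ {0↦2, 1↦3, 2↦4, 3↦1}  ⇒  5 nodes, 2 edges  {1-q->1 1-p->7}
[3] R2 @ {0↦5, 1↦6, 2↦7, 3↦1}  ⇒  2 nodes, 1 edges  {1-q->1}
halt: no rule applies after step 3

Answer: 3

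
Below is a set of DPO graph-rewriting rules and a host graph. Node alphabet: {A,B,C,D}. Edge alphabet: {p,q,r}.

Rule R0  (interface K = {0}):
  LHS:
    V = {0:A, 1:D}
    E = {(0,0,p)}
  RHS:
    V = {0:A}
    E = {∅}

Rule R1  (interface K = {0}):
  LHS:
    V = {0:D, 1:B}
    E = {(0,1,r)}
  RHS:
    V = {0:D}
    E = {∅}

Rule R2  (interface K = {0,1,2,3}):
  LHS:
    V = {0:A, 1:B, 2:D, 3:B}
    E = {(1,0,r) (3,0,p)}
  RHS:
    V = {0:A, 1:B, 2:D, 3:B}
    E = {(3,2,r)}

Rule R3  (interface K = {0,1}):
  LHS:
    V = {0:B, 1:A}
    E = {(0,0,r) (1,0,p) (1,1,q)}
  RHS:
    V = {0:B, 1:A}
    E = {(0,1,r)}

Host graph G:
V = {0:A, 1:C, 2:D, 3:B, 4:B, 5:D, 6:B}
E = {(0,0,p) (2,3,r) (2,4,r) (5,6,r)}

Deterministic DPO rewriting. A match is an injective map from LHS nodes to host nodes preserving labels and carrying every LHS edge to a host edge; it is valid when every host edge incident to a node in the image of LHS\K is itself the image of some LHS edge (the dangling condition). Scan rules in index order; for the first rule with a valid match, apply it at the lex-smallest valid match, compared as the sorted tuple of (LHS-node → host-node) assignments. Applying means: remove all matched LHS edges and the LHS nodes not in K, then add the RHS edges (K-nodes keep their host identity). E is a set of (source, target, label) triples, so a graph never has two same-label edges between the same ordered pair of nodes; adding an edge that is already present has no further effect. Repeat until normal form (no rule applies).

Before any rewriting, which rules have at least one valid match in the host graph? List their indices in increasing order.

Answer: [R1]

Steps:
R0: no valid match — 2 raw matches, all fail dangling condition
R1: 3 valid matches — {0↦2, 1↦3}, {0↦2, 1↦4}, {0↦5, 1↦6}
R2: no valid match — LHS pattern not found
R3: no valid match — LHS pattern not found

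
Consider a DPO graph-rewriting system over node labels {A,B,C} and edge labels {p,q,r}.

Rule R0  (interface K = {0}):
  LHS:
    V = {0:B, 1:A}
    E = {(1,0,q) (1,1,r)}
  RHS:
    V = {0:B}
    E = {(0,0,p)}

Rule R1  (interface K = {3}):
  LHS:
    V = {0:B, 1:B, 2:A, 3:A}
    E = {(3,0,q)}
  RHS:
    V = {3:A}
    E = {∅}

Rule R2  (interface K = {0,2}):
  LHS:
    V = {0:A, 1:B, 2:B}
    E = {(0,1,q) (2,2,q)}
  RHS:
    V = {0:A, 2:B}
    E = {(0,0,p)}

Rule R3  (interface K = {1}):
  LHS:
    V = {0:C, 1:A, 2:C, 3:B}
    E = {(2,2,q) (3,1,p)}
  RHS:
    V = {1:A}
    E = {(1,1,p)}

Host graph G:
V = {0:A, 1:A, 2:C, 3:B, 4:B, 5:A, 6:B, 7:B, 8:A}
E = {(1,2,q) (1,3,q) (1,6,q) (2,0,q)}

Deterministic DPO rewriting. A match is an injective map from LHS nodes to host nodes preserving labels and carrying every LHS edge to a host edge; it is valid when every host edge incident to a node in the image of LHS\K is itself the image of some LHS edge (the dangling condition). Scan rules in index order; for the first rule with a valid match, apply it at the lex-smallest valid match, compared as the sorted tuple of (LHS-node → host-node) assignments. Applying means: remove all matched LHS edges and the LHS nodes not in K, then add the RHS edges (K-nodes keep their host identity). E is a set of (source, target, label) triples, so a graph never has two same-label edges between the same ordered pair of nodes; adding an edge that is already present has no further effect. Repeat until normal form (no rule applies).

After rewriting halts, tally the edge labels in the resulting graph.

initial: |V|=9 |E|=4  E = 1-q->2 1-q->3 1-q->6 2-q->0
step 1: apply R1 at {0↦3, 1↦4, 2↦5, 3↦1}  → |V|=6 |E|=3  E = 1-q->2 1-q->6 2-q->0
step 2: apply R1 at {0↦6, 1↦7, 2↦8, 3↦1}  → |V|=3 |E|=2  E = 1-q->2 2-q->0
halt: no rule applies after step 2
NF edges: [(1, 2, 'q'), (2, 0, 'q')]

Answer: q:2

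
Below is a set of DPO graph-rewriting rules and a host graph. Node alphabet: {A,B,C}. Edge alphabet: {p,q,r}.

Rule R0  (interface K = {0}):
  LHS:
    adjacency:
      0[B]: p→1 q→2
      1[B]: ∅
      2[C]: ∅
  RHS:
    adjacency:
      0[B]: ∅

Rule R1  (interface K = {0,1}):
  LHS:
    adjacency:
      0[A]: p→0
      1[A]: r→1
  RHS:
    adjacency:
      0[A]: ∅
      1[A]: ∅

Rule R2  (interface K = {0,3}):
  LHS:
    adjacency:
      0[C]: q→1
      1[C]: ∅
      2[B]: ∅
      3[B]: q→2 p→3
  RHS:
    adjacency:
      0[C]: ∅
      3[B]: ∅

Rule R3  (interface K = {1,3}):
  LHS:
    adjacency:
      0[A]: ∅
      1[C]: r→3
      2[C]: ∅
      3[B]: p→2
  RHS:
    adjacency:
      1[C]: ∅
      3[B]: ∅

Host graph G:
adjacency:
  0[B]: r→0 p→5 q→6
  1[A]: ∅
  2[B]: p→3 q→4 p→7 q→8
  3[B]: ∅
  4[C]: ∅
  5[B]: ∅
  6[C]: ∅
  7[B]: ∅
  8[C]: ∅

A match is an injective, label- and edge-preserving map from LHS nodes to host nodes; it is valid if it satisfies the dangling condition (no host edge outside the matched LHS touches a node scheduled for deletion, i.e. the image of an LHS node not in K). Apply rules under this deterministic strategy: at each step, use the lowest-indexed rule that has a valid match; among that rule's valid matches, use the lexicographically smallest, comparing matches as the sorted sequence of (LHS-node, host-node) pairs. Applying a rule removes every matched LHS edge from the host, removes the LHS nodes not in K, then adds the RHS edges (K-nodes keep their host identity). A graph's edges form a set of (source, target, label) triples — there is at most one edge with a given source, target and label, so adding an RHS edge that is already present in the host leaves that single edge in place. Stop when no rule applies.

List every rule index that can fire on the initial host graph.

Answer: [R0]

Rewrite trace:
R0: 5 valid matches — {0↦0, 1↦5, 2↦6}, {0↦2, 1↦3, 2↦4}, {0↦2, 1↦3, 2↦8} (+2 more)
R1: no valid match — LHS pattern not found
R2: no valid match — LHS pattern not found
R3: no valid match — LHS pattern not found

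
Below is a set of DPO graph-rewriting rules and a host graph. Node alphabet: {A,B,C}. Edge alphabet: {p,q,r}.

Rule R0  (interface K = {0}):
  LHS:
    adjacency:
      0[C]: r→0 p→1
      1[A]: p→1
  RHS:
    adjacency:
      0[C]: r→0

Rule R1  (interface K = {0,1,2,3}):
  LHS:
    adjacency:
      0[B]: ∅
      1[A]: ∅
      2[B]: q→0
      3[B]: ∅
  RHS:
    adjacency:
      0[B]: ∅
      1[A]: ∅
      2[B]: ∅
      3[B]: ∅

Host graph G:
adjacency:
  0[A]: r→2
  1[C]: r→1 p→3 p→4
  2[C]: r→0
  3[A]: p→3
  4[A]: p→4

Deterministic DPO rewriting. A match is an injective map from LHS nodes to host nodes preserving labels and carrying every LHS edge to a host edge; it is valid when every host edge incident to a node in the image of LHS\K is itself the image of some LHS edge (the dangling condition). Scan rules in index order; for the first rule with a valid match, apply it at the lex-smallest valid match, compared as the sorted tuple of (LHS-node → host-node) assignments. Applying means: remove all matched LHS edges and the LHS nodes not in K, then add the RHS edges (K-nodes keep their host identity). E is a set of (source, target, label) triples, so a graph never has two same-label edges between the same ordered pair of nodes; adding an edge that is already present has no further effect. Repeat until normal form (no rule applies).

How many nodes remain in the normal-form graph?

Answer: 3

Steps:
initial: |V|=5 |E|=7  E = 0-r->2 1-r->1 1-p->3 1-p->4 2-r->0 3-p->3 4-p->4
step 1: apply R0 at {0↦1, 1↦3}  → |V|=4 |E|=5  E = 0-r->2 1-r->1 1-p->4 2-r->0 4-p->4
step 2: apply R0 at {0↦1, 1↦4}  → |V|=3 |E|=3  E = 0-r->2 1-r->1 2-r->0
halt: no rule applies after step 2
NF nodes: {0:A, 1:C, 2:C}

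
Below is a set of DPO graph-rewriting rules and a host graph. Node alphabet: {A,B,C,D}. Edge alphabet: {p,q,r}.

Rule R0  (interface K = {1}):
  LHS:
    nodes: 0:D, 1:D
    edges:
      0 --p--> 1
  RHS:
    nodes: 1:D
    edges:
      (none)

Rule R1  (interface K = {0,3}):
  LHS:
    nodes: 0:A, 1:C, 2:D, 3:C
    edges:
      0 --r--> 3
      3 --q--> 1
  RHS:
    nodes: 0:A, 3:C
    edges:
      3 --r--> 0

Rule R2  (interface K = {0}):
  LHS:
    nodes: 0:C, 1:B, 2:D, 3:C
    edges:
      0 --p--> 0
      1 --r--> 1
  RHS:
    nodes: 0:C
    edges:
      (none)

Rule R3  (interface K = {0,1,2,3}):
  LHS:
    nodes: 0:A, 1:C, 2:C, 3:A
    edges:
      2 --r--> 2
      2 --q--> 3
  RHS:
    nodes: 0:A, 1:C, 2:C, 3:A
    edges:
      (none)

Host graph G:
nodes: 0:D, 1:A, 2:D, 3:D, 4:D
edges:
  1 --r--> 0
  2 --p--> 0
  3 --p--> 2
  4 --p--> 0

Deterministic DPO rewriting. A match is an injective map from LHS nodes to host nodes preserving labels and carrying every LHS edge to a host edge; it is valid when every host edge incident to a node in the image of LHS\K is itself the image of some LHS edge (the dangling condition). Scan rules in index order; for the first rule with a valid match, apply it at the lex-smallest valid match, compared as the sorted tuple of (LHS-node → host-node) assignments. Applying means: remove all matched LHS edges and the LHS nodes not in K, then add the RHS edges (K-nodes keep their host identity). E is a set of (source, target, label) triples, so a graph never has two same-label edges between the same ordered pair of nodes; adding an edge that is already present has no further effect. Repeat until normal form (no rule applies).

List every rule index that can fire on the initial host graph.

R0: 2 valid matches — {0↦3, 1↦2}, {0↦4, 1↦0}
R1: no valid match — LHS pattern not found
R2: no valid match — LHS pattern not found
R3: no valid match — LHS pattern not found

Answer: [R0]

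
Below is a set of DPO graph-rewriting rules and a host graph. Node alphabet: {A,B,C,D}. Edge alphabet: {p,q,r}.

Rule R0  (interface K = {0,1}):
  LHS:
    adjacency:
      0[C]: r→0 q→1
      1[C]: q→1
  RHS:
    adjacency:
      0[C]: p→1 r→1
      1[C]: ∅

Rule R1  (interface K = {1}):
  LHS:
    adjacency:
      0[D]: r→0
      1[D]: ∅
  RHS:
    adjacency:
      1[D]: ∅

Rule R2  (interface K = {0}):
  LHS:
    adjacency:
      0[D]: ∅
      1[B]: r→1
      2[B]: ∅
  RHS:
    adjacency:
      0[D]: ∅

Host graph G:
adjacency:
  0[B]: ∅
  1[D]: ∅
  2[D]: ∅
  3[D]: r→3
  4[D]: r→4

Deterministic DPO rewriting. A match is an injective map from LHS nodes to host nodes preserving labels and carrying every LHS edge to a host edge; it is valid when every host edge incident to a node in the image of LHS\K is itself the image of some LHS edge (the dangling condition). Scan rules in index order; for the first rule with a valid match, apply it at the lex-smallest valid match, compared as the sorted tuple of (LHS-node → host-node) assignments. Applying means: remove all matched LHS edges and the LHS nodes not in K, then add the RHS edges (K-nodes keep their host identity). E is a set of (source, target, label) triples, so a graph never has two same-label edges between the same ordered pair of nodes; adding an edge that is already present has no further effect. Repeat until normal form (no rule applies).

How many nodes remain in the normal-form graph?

start.  V:5 E:2  edges: 3-r->3 4-r->4
1. fire R1 via {0↦3, 1↦1}  →  V:4 E:1  edges: 4-r->4
2. fire R1 via {0↦4, 1↦1}  →  V:3 E:0  edges: ∅
normal form: no rule applies after step 2
NF nodes: {0:B, 1:D, 2:D}

Answer: 3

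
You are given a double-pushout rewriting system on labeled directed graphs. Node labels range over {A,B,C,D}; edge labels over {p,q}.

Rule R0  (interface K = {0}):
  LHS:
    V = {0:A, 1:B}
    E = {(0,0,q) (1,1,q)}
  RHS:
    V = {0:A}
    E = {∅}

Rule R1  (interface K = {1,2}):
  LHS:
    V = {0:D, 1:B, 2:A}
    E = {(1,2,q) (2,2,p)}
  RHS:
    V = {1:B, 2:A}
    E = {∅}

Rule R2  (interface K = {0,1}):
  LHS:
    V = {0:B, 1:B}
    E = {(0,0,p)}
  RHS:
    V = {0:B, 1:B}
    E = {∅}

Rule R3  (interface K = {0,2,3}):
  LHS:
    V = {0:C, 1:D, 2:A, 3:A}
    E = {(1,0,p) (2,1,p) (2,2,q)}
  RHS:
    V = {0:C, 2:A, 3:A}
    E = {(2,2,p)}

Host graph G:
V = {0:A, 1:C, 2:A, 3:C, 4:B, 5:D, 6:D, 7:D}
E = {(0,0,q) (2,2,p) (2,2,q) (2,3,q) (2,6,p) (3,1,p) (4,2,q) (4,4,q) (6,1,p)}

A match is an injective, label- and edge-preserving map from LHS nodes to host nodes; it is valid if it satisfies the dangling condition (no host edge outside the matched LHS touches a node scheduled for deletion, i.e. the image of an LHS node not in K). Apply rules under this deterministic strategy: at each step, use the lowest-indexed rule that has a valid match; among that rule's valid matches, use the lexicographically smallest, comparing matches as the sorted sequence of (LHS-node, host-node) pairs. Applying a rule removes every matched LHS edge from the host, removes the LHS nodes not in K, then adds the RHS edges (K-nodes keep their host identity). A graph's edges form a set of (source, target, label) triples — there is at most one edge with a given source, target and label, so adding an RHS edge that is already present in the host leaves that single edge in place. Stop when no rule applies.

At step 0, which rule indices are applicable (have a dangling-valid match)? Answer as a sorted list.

R0: no valid match — 2 raw matches, all fail dangling condition
R1: 2 valid matches — {0↦5, 1↦4, 2↦2}, {0↦7, 1↦4, 2↦2}
R2: no valid match — LHS pattern not found
R3: 1 valid match — {0↦1, 1↦6, 2↦2, 3↦0}

Answer: [R1,R3]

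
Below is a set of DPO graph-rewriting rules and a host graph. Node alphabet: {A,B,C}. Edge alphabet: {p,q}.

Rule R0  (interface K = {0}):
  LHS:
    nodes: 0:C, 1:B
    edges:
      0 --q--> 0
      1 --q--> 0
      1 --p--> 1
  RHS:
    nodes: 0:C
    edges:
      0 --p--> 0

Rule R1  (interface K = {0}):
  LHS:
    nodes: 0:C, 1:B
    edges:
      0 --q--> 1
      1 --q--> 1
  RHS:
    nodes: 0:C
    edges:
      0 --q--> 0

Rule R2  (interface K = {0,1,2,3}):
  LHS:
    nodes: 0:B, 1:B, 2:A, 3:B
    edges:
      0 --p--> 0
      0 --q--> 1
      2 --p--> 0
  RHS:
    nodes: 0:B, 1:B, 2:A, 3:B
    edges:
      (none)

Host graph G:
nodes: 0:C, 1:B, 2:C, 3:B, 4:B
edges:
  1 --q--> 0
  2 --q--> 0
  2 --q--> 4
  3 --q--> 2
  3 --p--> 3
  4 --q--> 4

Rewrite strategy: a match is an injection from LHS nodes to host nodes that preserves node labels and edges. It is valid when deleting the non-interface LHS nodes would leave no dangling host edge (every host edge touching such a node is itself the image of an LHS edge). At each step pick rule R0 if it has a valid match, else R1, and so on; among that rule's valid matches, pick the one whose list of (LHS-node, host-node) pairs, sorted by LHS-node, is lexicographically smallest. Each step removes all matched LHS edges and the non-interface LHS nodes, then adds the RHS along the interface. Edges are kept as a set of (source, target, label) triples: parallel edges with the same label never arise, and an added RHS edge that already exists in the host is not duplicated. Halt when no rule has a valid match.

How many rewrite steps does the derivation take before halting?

Answer: 2

Steps:
start.  V:5 E:6  edges: 1-q->0 2-q->0 2-q->4 3-q->2 3-p->3 4-q->4
1. fire R1 via {0↦2, 1↦4}  →  V:4 E:5  edges: 1-q->0 2-q->0 2-q->2 3-q->2 3-p->3
2. fire R0 via {0↦2, 1↦3}  →  V:3 E:3  edges: 1-q->0 2-q->0 2-p->2
halt: no rule applies after step 2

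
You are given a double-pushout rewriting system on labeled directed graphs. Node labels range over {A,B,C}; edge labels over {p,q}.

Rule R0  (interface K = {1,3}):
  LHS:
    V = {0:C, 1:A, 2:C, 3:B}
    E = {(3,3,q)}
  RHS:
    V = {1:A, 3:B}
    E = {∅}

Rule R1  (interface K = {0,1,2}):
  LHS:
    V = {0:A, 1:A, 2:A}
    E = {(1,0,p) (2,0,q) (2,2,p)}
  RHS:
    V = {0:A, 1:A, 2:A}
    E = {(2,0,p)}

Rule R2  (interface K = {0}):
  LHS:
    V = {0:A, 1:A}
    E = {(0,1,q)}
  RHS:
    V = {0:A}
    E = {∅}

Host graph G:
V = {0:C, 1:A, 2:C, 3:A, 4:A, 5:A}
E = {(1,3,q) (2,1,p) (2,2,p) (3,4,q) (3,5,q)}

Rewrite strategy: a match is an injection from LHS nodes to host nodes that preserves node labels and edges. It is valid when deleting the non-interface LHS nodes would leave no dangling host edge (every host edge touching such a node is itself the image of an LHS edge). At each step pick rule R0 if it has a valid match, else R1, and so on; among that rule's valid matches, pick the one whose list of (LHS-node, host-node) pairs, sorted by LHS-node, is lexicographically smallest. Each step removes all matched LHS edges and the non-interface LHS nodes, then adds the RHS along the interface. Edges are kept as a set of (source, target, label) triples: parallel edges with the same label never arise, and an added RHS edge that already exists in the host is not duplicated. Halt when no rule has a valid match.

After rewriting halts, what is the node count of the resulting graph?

initial: |V|=6 |E|=5  E = 1-q->3 2-p->1 2-p->2 3-q->4 3-q->5
step 1: apply R2 at {0↦3, 1↦4}  → |V|=5 |E|=4  E = 1-q->3 2-p->1 2-p->2 3-q->5
step 2: apply R2 at {0↦3, 1↦5}  → |V|=4 |E|=3  E = 1-q->3 2-p->1 2-p->2
step 3: apply R2 at {0↦1, 1↦3}  → |V|=3 |E|=2  E = 2-p->1 2-p->2
halt: no rule applies after step 3
NF nodes: {0:C, 1:A, 2:C}

Answer: 3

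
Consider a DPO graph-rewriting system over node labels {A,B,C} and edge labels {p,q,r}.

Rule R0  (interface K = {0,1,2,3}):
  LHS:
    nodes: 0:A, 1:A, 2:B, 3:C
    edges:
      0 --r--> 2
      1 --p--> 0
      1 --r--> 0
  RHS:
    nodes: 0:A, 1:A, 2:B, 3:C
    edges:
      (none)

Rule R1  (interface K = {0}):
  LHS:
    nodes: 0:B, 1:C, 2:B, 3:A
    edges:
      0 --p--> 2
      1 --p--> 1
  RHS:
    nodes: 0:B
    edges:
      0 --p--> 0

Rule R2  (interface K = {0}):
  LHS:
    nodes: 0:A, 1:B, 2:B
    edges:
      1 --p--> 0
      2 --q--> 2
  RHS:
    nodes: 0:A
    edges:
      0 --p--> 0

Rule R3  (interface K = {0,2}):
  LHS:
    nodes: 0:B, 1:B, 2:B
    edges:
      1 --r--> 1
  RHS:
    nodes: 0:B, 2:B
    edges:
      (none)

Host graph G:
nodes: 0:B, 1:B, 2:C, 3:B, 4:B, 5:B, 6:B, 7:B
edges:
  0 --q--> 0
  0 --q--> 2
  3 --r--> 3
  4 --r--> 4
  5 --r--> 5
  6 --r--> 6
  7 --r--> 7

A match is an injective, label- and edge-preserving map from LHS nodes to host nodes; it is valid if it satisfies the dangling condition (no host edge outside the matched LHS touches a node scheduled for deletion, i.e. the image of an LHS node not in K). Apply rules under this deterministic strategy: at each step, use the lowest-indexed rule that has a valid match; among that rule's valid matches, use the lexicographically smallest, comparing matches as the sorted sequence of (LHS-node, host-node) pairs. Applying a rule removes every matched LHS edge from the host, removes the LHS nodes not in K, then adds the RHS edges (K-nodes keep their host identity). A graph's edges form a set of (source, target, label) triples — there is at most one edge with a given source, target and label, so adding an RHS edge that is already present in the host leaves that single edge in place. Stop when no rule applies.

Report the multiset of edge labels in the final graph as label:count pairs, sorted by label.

Answer: q:2

Steps:
start.  V:8 E:7  edges: 0-q->0 0-q->2 3-r->3 4-r->4 5-r->5 6-r->6 7-r->7
1. fire R3 via {0↦0, 1↦3, 2↦1}  →  V:7 E:6  edges: 0-q->0 0-q->2 4-r->4 5-r->5 6-r->6 7-r->7
2. fire R3 via {0↦0, 1↦4, 2↦1}  →  V:6 E:5  edges: 0-q->0 0-q->2 5-r->5 6-r->6 7-r->7
3. fire R3 via {0↦0, 1↦5, 2↦1}  →  V:5 E:4  edges: 0-q->0 0-q->2 6-r->6 7-r->7
4. fire R3 via {0↦0, 1↦6, 2↦1}  →  V:4 E:3  edges: 0-q->0 0-q->2 7-r->7
5. fire R3 via {0↦0, 1↦7, 2↦1}  →  V:3 E:2  edges: 0-q->0 0-q->2
halt: no rule applies after step 5
NF edges: [(0, 0, 'q'), (0, 2, 'q')]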